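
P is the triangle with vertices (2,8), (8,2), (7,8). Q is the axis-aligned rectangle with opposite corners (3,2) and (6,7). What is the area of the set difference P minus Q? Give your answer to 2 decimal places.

|P| = 15, |P∩Q| = 4.5.
|P ∖ Q| = |P| − |P∩Q| = 15 − 4.5 = 10.50.

10.50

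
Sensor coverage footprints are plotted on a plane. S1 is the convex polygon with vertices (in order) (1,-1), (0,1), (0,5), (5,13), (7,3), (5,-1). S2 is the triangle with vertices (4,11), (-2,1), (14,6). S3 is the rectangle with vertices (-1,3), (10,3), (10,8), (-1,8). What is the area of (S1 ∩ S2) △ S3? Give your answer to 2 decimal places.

|S1 ∩ S2| = 37.7531.
|(S1 ∩ S2) ∩ S3| = 27.4725.
|(S1 ∩ S2) △ S3| = 37.7531 + 55 − 54.9451 = 37.81.

37.81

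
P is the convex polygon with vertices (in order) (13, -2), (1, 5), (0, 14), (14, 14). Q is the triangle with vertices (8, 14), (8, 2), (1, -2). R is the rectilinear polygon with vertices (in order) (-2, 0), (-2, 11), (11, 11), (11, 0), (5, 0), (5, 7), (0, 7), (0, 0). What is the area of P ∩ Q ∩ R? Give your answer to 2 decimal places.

The intersection is the polygon with vertices (6.688,11), (8,11), (8,2), (7.062,1.464), (5,2.667), (5,7), (4.938,7).
By the shoelace formula its area is 23.87.

23.87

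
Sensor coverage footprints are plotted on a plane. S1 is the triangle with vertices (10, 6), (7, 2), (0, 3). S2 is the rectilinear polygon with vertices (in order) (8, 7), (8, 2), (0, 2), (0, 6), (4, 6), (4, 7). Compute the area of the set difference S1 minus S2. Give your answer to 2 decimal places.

|S1| = 15.5, |S1∩S2| = 13.4333.
|S1 ∖ S2| = |S1| − |S1∩S2| = 15.5 − 13.4333 = 2.07.

2.07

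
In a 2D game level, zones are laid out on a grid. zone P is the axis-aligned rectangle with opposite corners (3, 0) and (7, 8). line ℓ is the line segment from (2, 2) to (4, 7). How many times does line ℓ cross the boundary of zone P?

The segment meets the boundary at (3,4.5).

1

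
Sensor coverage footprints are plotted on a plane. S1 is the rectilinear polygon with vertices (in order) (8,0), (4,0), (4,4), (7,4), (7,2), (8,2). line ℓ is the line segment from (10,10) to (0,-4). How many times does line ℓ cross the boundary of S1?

The segment meets the boundary at (4,1.6), (5.714,4).

2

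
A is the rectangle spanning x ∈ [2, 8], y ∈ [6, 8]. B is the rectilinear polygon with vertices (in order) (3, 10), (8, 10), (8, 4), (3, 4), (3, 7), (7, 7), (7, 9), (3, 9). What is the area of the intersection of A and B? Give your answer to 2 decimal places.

6.00

The intersection is the polygon with vertices (8,6), (3,6), (3,7), (7,7), (7,8), (8,8).
By the shoelace formula its area is 6.00.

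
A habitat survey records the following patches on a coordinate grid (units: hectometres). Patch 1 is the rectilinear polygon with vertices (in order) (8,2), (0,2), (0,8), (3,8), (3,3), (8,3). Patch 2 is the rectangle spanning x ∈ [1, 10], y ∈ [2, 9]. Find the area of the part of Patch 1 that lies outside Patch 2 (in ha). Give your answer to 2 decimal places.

|Patch 1| = 23, |Patch 1∩Patch 2| = 17.
|Patch 1 ∖ Patch 2| = |Patch 1| − |Patch 1∩Patch 2| = 23 − 17 = 6.00.

6.00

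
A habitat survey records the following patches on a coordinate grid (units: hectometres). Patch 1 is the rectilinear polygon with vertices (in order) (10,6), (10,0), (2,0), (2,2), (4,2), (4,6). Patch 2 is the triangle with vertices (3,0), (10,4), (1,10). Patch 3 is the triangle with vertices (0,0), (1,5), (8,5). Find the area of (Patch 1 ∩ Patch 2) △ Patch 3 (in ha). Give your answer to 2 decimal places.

|Patch 1 ∩ Patch 2| = 21.4.
|(Patch 1 ∩ Patch 2) ∩ Patch 3| = 5.1.
|(Patch 1 ∩ Patch 2) △ Patch 3| = 21.4 + 17.5 − 10.2 = 28.70.

28.70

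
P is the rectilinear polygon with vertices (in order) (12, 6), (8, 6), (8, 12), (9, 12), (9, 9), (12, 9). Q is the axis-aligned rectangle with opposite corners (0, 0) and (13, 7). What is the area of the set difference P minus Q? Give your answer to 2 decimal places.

11.00

|P| = 15, |P∩Q| = 4.
|P ∖ Q| = |P| − |P∩Q| = 15 − 4 = 11.00.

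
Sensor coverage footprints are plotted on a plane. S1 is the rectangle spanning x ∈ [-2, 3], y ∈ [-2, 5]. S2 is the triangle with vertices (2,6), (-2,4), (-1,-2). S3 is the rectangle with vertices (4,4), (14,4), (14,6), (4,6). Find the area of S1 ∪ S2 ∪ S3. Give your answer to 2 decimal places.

By inclusion–exclusion:
Individual areas: |S1| = 35, |S2| = 13, |S3| = 20.
|S1∩S2| = 12.1875.
|S1∩S3| = 0 (no overlap).
|S2∩S3| = 0.
|S1∩S2∩S3| = 0.
|S1 ∪ S2 ∪ S3| = 68 − 12.1875 + 0 = 55.81.

55.81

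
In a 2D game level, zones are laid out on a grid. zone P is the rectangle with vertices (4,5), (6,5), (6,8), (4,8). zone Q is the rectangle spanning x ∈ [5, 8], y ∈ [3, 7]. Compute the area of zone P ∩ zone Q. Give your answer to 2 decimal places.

2.00

|zone P∩zone Q|: x∈[5,6], y∈[5,7] → 1·2 = 2.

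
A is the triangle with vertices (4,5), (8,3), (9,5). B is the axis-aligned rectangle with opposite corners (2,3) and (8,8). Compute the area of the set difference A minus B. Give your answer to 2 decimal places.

|A| = 5, |A∩B| = 4.
|A ∖ B| = |A| − |A∩B| = 5 − 4 = 1.00.

1.00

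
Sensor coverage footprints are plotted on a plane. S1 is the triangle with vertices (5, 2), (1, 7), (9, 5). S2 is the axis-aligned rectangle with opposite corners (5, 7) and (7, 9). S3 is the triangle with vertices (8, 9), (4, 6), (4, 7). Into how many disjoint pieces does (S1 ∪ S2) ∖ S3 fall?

(S1 ∪ S2) ∖ S3 splits into 3 disjoint pieces (area 15.9688, area 2, area 1.0417).

3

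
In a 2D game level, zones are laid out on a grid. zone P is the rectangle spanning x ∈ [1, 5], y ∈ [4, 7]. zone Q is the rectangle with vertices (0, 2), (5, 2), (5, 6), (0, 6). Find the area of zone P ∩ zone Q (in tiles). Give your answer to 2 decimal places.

|zone P∩zone Q|: x∈[1,5], y∈[4,6] → 4·2 = 8.

8.00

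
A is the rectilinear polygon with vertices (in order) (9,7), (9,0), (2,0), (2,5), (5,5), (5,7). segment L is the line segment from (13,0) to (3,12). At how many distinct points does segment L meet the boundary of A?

2

The segment meets the boundary at (7.167,7), (9,4.8).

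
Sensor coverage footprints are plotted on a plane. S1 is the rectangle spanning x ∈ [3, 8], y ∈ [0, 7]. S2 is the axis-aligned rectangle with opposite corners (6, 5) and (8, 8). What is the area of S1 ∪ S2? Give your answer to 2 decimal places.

37.00

By inclusion–exclusion:
Individual areas: |S1| = 35, |S2| = 6.
|S1∩S2|: x∈[6,8], y∈[5,7] → 2·2 = 4.
|S1 ∪ S2| = 41 − 4 = 37.00.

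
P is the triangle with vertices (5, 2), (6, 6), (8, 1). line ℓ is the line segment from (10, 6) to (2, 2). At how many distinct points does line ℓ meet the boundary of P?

The segment meets the boundary at (6.667,4.333), (5.429,3.714).

2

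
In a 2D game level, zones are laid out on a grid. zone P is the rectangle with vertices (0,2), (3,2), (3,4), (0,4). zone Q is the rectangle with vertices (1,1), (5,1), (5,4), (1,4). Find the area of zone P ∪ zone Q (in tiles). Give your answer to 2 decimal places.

14.00

By inclusion–exclusion:
Individual areas: |zone P| = 6, |zone Q| = 12.
|zone P∩zone Q|: x∈[1,3], y∈[2,4] → 2·2 = 4.
|zone P ∪ zone Q| = 18 − 4 = 14.00.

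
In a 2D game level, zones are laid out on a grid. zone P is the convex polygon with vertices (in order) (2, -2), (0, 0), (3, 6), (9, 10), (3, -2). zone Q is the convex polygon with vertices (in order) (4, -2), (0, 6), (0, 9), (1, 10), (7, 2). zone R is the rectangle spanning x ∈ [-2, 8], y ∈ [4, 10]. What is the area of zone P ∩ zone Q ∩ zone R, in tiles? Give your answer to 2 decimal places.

The intersection is the polygon with vertices (3.667,6.444), (5.5,4), (2,4), (3,6).
By the shoelace formula its area is 4.72.

4.72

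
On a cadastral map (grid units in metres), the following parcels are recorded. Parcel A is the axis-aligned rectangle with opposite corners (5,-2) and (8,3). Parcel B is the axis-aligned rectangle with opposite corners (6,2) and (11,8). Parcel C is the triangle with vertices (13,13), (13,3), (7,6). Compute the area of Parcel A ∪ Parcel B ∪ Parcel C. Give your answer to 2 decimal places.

62.71

By inclusion–exclusion:
Individual areas: |Parcel A| = 15, |Parcel B| = 30, |Parcel C| = 30.
|Parcel A∩Parcel B|: x∈[6,8], y∈[2,3] → 2·1 = 2.
|Parcel A∩Parcel C| = 0.
|Parcel B∩Parcel C| = 10.2857.
|Parcel A∩Parcel B∩Parcel C| = 0.
|Parcel A ∪ Parcel B ∪ Parcel C| = 75 − 12.2857 + 0 = 62.71.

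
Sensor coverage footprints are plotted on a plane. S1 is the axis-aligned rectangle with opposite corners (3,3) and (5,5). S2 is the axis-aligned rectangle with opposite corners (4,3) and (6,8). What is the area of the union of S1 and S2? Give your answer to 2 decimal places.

By inclusion–exclusion:
Individual areas: |S1| = 4, |S2| = 10.
|S1∩S2|: x∈[4,5], y∈[3,5] → 1·2 = 2.
|S1 ∪ S2| = 14 − 2 = 12.00.

12.00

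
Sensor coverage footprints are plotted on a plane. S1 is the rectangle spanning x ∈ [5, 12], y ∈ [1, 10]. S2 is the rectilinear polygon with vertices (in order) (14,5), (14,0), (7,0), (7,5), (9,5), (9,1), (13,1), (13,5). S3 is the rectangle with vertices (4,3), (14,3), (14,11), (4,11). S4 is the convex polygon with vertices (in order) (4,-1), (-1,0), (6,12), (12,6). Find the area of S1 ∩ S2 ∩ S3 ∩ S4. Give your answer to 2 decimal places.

3.92

The intersection is the polygon with vertices (9,5), (9,3.375), (8.571,3), (7,3), (7,5).
By the shoelace formula its area is 3.92.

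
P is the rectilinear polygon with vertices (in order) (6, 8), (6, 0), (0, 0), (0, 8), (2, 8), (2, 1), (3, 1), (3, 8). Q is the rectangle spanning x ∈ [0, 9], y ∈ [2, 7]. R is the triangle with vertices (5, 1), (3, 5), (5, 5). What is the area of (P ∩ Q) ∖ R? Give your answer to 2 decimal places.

|P ∩ Q| = 25.
|(P ∩ Q) ∩ R| = 3.75.
|(P ∩ Q) ∖ R| = 25 − 3.75 = 21.25.

21.25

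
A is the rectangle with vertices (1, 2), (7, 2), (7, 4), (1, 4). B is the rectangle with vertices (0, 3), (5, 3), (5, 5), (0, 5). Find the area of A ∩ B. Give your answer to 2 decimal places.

4.00

|A∩B|: x∈[1,5], y∈[3,4] → 4·1 = 4.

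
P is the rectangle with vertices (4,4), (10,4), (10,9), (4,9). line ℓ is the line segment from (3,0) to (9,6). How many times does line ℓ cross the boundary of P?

1

The segment meets the boundary at (7,4).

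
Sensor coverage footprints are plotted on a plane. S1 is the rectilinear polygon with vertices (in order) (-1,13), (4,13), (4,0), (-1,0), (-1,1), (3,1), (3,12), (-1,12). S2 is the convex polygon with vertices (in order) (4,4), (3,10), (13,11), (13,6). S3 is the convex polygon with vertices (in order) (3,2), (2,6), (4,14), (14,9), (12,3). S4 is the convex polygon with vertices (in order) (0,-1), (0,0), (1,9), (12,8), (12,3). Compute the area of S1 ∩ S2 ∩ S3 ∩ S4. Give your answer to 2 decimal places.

The intersection is the polygon with vertices (4,4), (3.2,8.8), (4,8.727).
By the shoelace formula its area is 1.89.

1.89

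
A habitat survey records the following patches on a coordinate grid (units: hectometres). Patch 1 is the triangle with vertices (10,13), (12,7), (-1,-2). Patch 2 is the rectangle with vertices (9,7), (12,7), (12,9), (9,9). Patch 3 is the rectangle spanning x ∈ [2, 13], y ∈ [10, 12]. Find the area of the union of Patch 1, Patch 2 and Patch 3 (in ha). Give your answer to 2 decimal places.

By inclusion–exclusion:
Individual areas: |Patch 1| = 48, |Patch 2| = 6, |Patch 3| = 22.
|Patch 1∩Patch 2| = 5.3333.
|Patch 1∩Patch 3| = 4.2667.
|Patch 2∩Patch 3| = 0 (no overlap).
|Patch 1∩Patch 2∩Patch 3| = 0.
|Patch 1 ∪ Patch 2 ∪ Patch 3| = 76 − 9.6 + 0 = 66.40.

66.40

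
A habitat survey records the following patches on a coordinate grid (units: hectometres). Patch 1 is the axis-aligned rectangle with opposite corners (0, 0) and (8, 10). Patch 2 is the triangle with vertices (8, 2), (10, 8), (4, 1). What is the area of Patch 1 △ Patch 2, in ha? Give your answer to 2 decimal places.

76.33

|Patch 1| = 80, |Patch 2| = 11, |Patch 1∩Patch 2| = 7.3333.
|Patch 1 △ Patch 2| = |Patch 1| + |Patch 2| − 2·|Patch 1∩Patch 2| = 80 + 11 − 14.6667 = 76.33.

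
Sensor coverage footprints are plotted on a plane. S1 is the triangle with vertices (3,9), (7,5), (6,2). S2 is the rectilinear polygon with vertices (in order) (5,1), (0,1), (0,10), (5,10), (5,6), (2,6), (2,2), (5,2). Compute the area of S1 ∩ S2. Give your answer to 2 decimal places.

2.07

The intersection is the polygon with vertices (5,7), (5,6), (4.286,6), (3,9).
By the shoelace formula its area is 2.07.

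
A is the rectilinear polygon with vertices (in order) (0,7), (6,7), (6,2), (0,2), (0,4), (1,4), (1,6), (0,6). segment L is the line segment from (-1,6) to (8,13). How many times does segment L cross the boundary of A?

2

The segment meets the boundary at (0.286,7), (0,6.778).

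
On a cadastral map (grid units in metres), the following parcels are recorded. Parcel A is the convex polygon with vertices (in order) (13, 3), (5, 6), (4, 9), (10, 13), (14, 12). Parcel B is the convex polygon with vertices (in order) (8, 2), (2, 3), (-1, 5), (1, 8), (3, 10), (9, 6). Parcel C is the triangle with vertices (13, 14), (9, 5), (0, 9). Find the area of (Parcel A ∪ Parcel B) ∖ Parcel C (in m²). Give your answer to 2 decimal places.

|Parcel A ∪ Parcel B| = 103.4655.
|(Parcel A ∪ Parcel B) ∩ Parcel C| = 40.0198.
|(Parcel A ∪ Parcel B) ∖ Parcel C| = 103.4655 − 40.0198 = 63.45.

63.45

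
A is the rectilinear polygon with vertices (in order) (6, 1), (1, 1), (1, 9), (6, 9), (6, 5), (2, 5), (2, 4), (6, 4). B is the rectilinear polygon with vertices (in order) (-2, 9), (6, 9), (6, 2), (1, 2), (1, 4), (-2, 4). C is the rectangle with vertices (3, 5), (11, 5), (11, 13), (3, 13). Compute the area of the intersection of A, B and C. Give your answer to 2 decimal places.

The intersection is the polygon with vertices (6,9), (6,5), (3,5), (3,9).
By the shoelace formula its area is 12.00.

12.00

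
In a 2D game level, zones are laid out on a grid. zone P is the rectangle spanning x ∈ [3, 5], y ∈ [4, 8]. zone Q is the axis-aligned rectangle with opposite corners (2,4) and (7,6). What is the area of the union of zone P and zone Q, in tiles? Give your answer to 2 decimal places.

By inclusion–exclusion:
Individual areas: |zone P| = 8, |zone Q| = 10.
|zone P∩zone Q|: x∈[3,5], y∈[4,6] → 2·2 = 4.
|zone P ∪ zone Q| = 18 − 4 = 14.00.

14.00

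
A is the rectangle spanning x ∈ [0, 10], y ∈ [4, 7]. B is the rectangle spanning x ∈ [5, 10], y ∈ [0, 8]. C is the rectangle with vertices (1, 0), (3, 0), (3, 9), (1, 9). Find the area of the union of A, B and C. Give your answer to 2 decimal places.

67.00

By inclusion–exclusion:
Individual areas: |A| = 30, |B| = 40, |C| = 18.
|A∩B|: x∈[5,10], y∈[4,7] → 5·3 = 15.
|A∩C|: x∈[1,3], y∈[4,7] → 2·3 = 6.
|B∩C| = 0 (no overlap).
|A∩B∩C| = 0.
|A ∪ B ∪ C| = 88 − 21 + 0 = 67.00.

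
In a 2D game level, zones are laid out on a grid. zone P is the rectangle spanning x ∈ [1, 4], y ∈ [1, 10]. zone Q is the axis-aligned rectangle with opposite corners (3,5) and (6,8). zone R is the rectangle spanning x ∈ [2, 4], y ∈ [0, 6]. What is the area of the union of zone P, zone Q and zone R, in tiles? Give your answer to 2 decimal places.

By inclusion–exclusion:
Individual areas: |zone P| = 27, |zone Q| = 9, |zone R| = 12.
|zone P∩zone Q|: x∈[3,4], y∈[5,8] → 1·3 = 3.
|zone P∩zone R|: x∈[2,4], y∈[1,6] → 2·5 = 10.
|zone Q∩zone R|: x∈[3,4], y∈[5,6] → 1·1 = 1.
|zone P∩zone Q∩zone R| = 1.
|zone P ∪ zone Q ∪ zone R| = 48 − 14 + 1 = 35.00.

35.00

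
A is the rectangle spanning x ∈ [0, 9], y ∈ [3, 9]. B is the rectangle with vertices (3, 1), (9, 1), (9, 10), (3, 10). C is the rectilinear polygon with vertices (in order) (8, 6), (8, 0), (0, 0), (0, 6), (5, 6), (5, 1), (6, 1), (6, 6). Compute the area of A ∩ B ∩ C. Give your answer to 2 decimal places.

12.00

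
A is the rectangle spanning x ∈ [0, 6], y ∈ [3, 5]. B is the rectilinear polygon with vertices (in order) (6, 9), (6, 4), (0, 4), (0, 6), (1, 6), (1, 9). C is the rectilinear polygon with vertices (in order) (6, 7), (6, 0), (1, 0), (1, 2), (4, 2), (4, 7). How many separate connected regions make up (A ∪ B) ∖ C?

1

(A ∪ B) ∖ C is a single connected region.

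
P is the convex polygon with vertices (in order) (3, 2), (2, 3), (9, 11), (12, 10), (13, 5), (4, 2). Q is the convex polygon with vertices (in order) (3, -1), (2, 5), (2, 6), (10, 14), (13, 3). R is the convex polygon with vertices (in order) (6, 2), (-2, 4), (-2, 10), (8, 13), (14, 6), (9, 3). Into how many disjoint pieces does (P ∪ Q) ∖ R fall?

2

(P ∪ Q) ∖ R splits into 2 disjoint pieces (area 6.2598, area 22.1857).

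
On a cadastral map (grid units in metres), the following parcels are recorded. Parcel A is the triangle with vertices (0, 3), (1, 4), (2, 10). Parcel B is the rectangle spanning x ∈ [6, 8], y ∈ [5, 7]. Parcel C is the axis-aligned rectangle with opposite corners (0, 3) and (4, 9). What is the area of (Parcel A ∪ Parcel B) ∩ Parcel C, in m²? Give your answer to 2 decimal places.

The region (Parcel A ∪ Parcel B) ∩ Parcel C is the polygon with vertices (1,4), (0,3), (1.714,9), (1.833,9).
By the shoelace formula its area is 2.44.

2.44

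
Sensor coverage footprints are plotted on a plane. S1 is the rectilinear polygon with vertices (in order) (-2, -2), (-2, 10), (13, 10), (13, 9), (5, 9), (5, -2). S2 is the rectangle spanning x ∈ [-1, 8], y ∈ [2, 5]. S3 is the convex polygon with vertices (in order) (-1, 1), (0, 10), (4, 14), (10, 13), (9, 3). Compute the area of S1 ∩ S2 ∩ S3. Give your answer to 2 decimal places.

The intersection is the polygon with vertices (-0.889,2), (-0.556,5), (5,5), (5,2.2), (4,2).
By the shoelace formula its area is 17.07.

17.07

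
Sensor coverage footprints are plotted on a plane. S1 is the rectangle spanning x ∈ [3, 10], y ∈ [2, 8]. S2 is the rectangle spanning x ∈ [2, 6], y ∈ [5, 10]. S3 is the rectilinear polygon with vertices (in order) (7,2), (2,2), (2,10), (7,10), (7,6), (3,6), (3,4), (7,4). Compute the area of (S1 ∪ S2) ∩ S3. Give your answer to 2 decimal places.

|S1 ∪ S2| = 53.
|(S1 ∪ S2) ∩ S3| = 27.00.

27.00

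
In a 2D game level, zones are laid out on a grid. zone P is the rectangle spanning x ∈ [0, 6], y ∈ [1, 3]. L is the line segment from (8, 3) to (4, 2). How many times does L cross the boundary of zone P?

1

The segment meets the boundary at (6,2.5).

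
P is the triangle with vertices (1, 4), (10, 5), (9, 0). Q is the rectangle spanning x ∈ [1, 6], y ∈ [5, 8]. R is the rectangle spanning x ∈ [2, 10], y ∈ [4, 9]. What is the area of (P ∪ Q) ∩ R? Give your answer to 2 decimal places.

16.34

|P ∪ Q| = 37.
|(P ∪ Q) ∩ R| = 16.34.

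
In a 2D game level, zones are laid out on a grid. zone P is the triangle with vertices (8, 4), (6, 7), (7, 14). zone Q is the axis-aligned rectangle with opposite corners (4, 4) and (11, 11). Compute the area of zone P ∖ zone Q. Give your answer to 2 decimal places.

1.09

|zone P| = 8.5, |zone P∩zone Q| = 7.4071.
|zone P ∖ zone Q| = |zone P| − |zone P∩zone Q| = 8.5 − 7.4071 = 1.09.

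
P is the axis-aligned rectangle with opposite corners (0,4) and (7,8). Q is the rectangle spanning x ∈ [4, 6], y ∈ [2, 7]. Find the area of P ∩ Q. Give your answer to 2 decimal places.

6.00

|P∩Q|: x∈[4,6], y∈[4,7] → 2·3 = 6.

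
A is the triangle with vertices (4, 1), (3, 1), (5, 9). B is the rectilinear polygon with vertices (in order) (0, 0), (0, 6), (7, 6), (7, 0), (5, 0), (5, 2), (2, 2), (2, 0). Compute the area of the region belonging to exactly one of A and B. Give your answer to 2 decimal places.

35.00

|A| = 4, |B| = 36, |A∩B| = 2.5.
|A △ B| = |A| + |B| − 2·|A∩B| = 4 + 36 − 5 = 35.00.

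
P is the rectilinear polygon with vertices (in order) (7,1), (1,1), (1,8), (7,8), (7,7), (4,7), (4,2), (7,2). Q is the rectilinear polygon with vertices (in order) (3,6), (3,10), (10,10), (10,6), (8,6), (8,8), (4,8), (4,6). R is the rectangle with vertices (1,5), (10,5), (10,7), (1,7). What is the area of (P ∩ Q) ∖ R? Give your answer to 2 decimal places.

1.00

|P ∩ Q| = 2.
|(P ∩ Q) ∩ R| = 1.
|(P ∩ Q) ∖ R| = 2 − 1 = 1.00.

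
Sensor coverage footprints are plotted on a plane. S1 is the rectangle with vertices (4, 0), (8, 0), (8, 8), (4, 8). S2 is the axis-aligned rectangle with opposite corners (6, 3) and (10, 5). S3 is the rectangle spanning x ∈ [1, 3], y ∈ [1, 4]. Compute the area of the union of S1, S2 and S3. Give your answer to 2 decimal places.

By inclusion–exclusion:
Individual areas: |S1| = 32, |S2| = 8, |S3| = 6.
|S1∩S2|: x∈[6,8], y∈[3,5] → 2·2 = 4.
|S1∩S3| = 0 (no overlap).
|S2∩S3| = 0 (no overlap).
|S1∩S2∩S3| = 0.
|S1 ∪ S2 ∪ S3| = 46 − 4 + 0 = 42.00.

42.00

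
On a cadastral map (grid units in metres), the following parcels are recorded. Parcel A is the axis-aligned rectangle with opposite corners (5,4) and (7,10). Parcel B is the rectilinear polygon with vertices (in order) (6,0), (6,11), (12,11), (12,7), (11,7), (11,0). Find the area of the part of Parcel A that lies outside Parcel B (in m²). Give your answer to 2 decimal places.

|Parcel A| = 12, |Parcel A∩Parcel B| = 6.
|Parcel A ∖ Parcel B| = |Parcel A| − |Parcel A∩Parcel B| = 12 − 6 = 6.00.

6.00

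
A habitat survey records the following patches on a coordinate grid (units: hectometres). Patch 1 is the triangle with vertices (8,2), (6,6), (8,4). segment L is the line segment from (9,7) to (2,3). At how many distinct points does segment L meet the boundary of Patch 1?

2

The segment meets the boundary at (6.278,5.444), (6.455,5.545).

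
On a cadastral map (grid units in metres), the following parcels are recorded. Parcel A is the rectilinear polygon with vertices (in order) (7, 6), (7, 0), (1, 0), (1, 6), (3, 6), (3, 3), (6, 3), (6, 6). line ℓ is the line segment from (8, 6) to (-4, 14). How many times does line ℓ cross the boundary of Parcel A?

The segment lies entirely outside Parcel A and never meets its boundary.

0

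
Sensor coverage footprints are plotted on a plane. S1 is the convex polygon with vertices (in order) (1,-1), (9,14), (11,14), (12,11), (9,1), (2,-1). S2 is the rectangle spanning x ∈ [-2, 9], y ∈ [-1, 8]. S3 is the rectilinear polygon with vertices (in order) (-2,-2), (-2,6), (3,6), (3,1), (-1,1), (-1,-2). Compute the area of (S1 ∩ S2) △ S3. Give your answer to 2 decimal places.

69.77

|S1 ∩ S2| = 43.4.
|(S1 ∩ S2) ∩ S3| = 0.8167.
|(S1 ∩ S2) △ S3| = 43.4 + 28 − 1.6333 = 69.77.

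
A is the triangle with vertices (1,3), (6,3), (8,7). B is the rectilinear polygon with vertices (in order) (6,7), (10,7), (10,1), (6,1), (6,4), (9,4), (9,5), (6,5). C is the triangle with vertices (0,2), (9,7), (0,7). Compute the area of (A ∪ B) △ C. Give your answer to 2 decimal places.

41.91

|A ∪ B| = 28.8929.
|(A ∪ B) ∩ C| = 4.7429.
|(A ∪ B) △ C| = 28.8929 + 22.5 − 9.4857 = 41.91.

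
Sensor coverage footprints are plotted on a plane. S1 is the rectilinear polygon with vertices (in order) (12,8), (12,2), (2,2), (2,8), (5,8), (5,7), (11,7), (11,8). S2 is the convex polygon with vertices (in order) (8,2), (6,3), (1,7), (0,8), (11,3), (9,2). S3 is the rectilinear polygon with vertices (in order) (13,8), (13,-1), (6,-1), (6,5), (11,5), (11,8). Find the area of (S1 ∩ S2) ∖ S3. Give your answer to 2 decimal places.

|S1 ∩ S2| = 15.0091.
|(S1 ∩ S2) ∩ S3| = 8.6.
|(S1 ∩ S2) ∖ S3| = 15.0091 − 8.6 = 6.41.

6.41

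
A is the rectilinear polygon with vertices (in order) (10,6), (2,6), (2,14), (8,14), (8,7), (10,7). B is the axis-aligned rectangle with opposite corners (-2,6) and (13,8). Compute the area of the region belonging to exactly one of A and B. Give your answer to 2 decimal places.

|A| = 50, |B| = 30, |A∩B| = 14.
|A △ B| = |A| + |B| − 2·|A∩B| = 50 + 30 − 28 = 52.00.

52.00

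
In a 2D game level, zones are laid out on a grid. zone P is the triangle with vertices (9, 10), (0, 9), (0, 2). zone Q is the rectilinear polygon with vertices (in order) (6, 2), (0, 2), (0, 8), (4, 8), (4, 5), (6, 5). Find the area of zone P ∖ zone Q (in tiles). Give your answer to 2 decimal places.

|zone P| = 31.5, |zone P∩zone Q| = 16.8889.
|zone P ∖ zone Q| = |zone P| − |zone P∩zone Q| = 31.5 − 16.8889 = 14.61.

14.61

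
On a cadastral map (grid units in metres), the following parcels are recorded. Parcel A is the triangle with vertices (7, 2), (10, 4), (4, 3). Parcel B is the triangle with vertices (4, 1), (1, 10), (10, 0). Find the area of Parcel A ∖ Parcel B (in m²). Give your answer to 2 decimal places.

|Parcel A| = 4.5, |Parcel A∩Parcel B| = 2.7391.
|Parcel A ∖ Parcel B| = |Parcel A| − |Parcel A∩Parcel B| = 4.5 − 2.7391 = 1.76.

1.76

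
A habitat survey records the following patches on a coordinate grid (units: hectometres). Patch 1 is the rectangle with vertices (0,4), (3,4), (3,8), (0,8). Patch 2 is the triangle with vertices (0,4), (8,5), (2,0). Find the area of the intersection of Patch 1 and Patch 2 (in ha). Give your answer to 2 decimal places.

0.56

The intersection is the polygon with vertices (3,4), (0,4), (3,4.375).
By the shoelace formula its area is 0.56.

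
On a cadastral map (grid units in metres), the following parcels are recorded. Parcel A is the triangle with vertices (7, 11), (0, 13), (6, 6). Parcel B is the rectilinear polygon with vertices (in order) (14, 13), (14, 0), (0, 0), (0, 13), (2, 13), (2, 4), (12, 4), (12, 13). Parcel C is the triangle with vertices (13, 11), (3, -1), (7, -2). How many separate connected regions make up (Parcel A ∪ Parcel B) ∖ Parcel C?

2

(Parcel A ∪ Parcel B) ∖ Parcel C splits into 2 disjoint pieces (area 56.7381, area 38.1321).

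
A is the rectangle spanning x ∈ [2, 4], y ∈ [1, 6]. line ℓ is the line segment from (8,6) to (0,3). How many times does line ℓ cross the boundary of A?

2

The segment meets the boundary at (2,3.75), (4,4.5).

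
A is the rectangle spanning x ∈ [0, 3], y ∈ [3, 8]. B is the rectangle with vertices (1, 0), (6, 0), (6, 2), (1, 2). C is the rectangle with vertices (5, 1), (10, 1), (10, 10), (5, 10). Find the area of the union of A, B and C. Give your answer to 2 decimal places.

69.00

By inclusion–exclusion:
Individual areas: |A| = 15, |B| = 10, |C| = 45.
|A∩B| = 0 (no overlap).
|A∩C| = 0 (no overlap).
|B∩C|: x∈[5,6], y∈[1,2] → 1·1 = 1.
|A∩B∩C| = 0.
|A ∪ B ∪ C| = 70 − 1 + 0 = 69.00.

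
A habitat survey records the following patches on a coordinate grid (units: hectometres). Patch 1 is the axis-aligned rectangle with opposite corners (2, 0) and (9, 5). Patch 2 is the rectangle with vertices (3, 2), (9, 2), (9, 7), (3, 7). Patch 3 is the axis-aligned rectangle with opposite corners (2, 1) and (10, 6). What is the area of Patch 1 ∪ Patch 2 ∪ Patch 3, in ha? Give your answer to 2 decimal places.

By inclusion–exclusion:
Individual areas: |Patch 1| = 35, |Patch 2| = 30, |Patch 3| = 40.
|Patch 1∩Patch 2|: x∈[3,9], y∈[2,5] → 6·3 = 18.
|Patch 1∩Patch 3|: x∈[2,9], y∈[1,5] → 7·4 = 28.
|Patch 2∩Patch 3|: x∈[3,9], y∈[2,6] → 6·4 = 24.
|Patch 1∩Patch 2∩Patch 3| = 18.
|Patch 1 ∪ Patch 2 ∪ Patch 3| = 105 − 70 + 18 = 53.00.

53.00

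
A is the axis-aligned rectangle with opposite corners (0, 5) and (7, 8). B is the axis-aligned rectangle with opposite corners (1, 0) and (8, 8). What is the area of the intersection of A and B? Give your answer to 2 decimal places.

|A∩B|: x∈[1,7], y∈[5,8] → 6·3 = 18.

18.00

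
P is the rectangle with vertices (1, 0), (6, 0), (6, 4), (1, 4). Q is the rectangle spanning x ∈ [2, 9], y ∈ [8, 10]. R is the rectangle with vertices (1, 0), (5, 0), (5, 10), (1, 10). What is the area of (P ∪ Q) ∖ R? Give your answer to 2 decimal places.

12.00

|P ∪ Q| = 34.
|(P ∪ Q) ∩ R| = 22.
|(P ∪ Q) ∖ R| = 34 − 22 = 12.00.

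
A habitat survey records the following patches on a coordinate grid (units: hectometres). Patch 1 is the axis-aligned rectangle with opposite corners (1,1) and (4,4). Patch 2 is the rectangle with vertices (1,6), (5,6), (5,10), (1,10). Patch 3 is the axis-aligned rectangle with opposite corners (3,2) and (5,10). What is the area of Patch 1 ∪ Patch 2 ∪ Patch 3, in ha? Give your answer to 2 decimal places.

By inclusion–exclusion:
Individual areas: |Patch 1| = 9, |Patch 2| = 16, |Patch 3| = 16.
|Patch 1∩Patch 2| = 0 (no overlap).
|Patch 1∩Patch 3|: x∈[3,4], y∈[2,4] → 1·2 = 2.
|Patch 2∩Patch 3|: x∈[3,5], y∈[6,10] → 2·4 = 8.
|Patch 1∩Patch 2∩Patch 3| = 0.
|Patch 1 ∪ Patch 2 ∪ Patch 3| = 41 − 10 + 0 = 31.00.

31.00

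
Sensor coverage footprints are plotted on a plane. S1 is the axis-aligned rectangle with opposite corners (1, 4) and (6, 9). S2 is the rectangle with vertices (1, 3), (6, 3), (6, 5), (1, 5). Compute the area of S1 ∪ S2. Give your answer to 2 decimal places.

By inclusion–exclusion:
Individual areas: |S1| = 25, |S2| = 10.
|S1∩S2|: x∈[1,6], y∈[4,5] → 5·1 = 5.
|S1 ∪ S2| = 35 − 5 = 30.00.

30.00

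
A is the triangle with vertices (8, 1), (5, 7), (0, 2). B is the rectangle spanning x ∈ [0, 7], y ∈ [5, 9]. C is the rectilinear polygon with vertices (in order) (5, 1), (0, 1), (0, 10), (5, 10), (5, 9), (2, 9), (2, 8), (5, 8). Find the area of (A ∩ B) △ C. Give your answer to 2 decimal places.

|A ∩ B| = 3.
|(A ∩ B) ∩ C| = 2.
|(A ∩ B) △ C| = 3 + 42 − 4 = 41.00.

41.00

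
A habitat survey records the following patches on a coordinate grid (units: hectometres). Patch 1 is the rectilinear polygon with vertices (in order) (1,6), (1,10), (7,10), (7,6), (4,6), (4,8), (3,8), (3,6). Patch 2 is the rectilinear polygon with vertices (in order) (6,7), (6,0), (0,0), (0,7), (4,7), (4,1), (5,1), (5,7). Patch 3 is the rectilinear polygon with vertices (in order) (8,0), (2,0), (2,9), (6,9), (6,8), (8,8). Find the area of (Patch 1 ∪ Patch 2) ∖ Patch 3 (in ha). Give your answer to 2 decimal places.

23.00

|Patch 1 ∪ Patch 2| = 55.
|(Patch 1 ∪ Patch 2) ∩ Patch 3| = 32.
|(Patch 1 ∪ Patch 2) ∖ Patch 3| = 55 − 32 = 23.00.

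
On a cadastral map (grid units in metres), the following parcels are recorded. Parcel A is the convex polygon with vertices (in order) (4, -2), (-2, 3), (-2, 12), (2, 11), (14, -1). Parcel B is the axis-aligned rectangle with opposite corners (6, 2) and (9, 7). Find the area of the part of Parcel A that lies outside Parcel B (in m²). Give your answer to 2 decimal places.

107.50

|Parcel A| = 118, |Parcel A∩Parcel B| = 10.5.
|Parcel A ∖ Parcel B| = |Parcel A| − |Parcel A∩Parcel B| = 118 − 10.5 = 107.50.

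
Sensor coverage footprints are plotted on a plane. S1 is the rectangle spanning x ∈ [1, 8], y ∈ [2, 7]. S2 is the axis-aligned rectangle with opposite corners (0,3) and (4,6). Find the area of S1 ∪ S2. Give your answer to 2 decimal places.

38.00

By inclusion–exclusion:
Individual areas: |S1| = 35, |S2| = 12.
|S1∩S2|: x∈[1,4], y∈[3,6] → 3·3 = 9.
|S1 ∪ S2| = 47 − 9 = 38.00.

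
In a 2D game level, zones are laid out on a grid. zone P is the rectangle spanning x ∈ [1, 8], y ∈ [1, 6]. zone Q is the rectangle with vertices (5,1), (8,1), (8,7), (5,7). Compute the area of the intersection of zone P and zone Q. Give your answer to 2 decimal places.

15.00

|zone P∩zone Q|: x∈[5,8], y∈[1,6] → 3·5 = 15.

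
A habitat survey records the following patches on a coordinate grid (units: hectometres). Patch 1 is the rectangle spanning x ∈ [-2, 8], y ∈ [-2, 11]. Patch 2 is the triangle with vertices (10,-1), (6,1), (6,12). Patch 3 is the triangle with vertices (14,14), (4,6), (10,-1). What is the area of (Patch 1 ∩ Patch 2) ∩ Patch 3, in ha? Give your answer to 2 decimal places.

The region (Patch 1 ∩ Patch 2) ∩ Patch 3 is the polygon with vertices (6,7.6), (7.086,8.469), (8,5.5), (8,1.333), (6,3.667).
By the shoelace formula its area is 10.11.

10.11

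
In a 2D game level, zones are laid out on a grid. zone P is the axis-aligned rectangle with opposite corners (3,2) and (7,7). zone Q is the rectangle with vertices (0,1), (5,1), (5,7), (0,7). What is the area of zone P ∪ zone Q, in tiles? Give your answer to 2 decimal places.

By inclusion–exclusion:
Individual areas: |zone P| = 20, |zone Q| = 30.
|zone P∩zone Q|: x∈[3,5], y∈[2,7] → 2·5 = 10.
|zone P ∪ zone Q| = 50 − 10 = 40.00.

40.00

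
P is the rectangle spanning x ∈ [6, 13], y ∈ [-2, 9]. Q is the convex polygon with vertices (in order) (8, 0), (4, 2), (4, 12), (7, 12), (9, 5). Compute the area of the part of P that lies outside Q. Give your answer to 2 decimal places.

|P| = 77, |P∩Q| = 21.2143.
|P ∖ Q| = |P| − |P∩Q| = 77 − 21.2143 = 55.79.

55.79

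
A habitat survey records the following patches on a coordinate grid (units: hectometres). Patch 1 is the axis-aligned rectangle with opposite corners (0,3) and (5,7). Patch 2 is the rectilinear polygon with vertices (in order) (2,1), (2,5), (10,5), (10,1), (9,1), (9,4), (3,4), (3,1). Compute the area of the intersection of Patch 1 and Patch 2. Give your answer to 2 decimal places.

The intersection is the polygon with vertices (5,4), (3,4), (3,3), (2,3), (2,5), (5,5).
By the shoelace formula its area is 4.00.

4.00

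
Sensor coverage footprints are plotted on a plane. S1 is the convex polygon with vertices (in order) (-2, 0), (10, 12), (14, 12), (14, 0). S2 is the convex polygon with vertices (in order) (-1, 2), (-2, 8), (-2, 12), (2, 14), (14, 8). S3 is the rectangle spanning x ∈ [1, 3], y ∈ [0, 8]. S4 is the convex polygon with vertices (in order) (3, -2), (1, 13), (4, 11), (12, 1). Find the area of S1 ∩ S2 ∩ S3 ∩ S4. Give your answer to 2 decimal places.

The intersection is the polygon with vertices (3,5), (3,3.6), (2.291,3.317), (2.176,4.176).
By the shoelace formula its area is 0.90.

0.90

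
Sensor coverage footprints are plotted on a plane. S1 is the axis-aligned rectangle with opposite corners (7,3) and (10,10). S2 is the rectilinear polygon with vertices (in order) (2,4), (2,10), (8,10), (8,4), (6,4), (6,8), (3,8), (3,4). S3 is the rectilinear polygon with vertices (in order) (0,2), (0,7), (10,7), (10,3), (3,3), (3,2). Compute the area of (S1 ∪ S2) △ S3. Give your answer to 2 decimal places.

46.00

|S1 ∪ S2| = 39.
|(S1 ∪ S2) ∩ S3| = 18.
|(S1 ∪ S2) △ S3| = 39 + 43 − 36 = 46.00.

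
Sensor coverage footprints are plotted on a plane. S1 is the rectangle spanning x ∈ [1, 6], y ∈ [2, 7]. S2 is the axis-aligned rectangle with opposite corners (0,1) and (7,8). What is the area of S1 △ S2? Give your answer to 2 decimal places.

24.00

|S1∩S2|: x∈[1,6], y∈[2,7] → 5·5 = 25.
|S1 △ S2| = |S1| + |S2| − 2·|S1∩S2| = 25 + 49 − 50 = 24.00.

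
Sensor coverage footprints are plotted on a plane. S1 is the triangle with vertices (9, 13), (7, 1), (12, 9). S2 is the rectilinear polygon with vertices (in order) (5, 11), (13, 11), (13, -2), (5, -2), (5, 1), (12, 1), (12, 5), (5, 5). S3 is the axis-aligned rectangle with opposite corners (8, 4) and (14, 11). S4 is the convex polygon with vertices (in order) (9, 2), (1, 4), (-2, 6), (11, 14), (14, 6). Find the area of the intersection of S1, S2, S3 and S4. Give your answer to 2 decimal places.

16.17

The intersection is the polygon with vertices (12,9), (9.5,5), (8,5), (8,7), (8.667,11), (10.5,11).
By the shoelace formula its area is 16.17.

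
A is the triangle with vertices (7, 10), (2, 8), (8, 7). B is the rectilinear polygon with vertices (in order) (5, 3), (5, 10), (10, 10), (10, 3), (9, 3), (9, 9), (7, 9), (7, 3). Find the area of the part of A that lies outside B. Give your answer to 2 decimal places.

|A| = 8.5, |A∩B| = 4.7.
|A ∖ B| = |A| − |A∩B| = 8.5 − 4.7 = 3.80.

3.80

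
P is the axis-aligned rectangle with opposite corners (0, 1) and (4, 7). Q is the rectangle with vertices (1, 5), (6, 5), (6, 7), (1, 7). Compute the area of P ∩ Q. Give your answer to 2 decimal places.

|P∩Q|: x∈[1,4], y∈[5,7] → 3·2 = 6.

6.00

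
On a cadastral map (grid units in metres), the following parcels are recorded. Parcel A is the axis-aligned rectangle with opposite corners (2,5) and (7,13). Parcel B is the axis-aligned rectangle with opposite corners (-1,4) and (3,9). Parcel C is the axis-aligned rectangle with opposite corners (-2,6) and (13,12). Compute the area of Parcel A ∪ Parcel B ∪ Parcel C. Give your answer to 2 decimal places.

107.00

By inclusion–exclusion:
Individual areas: |Parcel A| = 40, |Parcel B| = 20, |Parcel C| = 90.
|Parcel A∩Parcel B|: x∈[2,3], y∈[5,9] → 1·4 = 4.
|Parcel A∩Parcel C|: x∈[2,7], y∈[6,12] → 5·6 = 30.
|Parcel B∩Parcel C|: x∈[-1,3], y∈[6,9] → 4·3 = 12.
|Parcel A∩Parcel B∩Parcel C| = 3.
|Parcel A ∪ Parcel B ∪ Parcel C| = 150 − 46 + 3 = 107.00.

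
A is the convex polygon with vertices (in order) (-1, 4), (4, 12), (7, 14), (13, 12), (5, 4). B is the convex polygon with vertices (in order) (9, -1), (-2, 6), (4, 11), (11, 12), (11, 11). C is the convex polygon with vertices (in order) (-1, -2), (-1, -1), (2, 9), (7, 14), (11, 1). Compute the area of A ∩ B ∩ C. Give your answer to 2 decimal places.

41.79

The intersection is the polygon with vertices (7.758,11.537), (8.882,7.882), (5,4), (1.143,4), (0.603,4.343), (1.885,8.615), (2.333,9.333), (4,11).
By the shoelace formula its area is 41.79.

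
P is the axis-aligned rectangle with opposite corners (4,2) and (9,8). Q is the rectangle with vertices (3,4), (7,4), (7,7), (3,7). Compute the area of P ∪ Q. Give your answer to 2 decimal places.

33.00

By inclusion–exclusion:
Individual areas: |P| = 30, |Q| = 12.
|P∩Q|: x∈[4,7], y∈[4,7] → 3·3 = 9.
|P ∪ Q| = 42 − 9 = 33.00.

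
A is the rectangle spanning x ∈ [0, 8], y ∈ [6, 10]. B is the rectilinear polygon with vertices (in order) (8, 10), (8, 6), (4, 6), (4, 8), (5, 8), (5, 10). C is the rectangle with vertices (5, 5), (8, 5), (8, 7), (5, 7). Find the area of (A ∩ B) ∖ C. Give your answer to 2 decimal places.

11.00

|A ∩ B| = 14.
|(A ∩ B) ∩ C| = 3.
|(A ∩ B) ∖ C| = 14 − 3 = 11.00.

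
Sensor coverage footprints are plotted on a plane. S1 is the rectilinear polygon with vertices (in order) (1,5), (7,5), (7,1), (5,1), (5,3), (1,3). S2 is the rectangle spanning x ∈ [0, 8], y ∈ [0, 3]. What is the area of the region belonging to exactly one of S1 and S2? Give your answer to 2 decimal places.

32.00

|S1| = 16, |S2| = 24, |S1∩S2| = 4.
|S1 △ S2| = |S1| + |S2| − 2·|S1∩S2| = 16 + 24 − 8 = 32.00.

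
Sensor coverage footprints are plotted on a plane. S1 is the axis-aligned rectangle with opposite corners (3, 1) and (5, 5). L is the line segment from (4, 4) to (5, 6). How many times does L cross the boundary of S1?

1

The segment meets the boundary at (4.5,5).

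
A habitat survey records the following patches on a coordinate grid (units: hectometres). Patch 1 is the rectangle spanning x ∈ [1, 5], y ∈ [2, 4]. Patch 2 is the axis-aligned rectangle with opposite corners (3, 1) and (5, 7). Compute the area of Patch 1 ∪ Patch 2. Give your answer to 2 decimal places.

16.00

By inclusion–exclusion:
Individual areas: |Patch 1| = 8, |Patch 2| = 12.
|Patch 1∩Patch 2|: x∈[3,5], y∈[2,4] → 2·2 = 4.
|Patch 1 ∪ Patch 2| = 20 − 4 = 16.00.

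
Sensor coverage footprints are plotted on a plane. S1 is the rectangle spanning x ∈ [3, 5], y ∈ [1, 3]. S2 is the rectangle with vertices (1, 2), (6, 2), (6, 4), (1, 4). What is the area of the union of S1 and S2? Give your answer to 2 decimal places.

By inclusion–exclusion:
Individual areas: |S1| = 4, |S2| = 10.
|S1∩S2|: x∈[3,5], y∈[2,3] → 2·1 = 2.
|S1 ∪ S2| = 14 − 2 = 12.00.

12.00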